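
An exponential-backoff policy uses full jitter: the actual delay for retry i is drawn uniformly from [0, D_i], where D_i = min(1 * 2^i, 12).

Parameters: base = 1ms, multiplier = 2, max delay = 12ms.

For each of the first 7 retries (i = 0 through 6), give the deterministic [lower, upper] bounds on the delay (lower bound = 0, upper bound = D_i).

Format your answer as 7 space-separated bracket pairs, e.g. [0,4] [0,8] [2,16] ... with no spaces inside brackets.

Computing bounds per retry:
  i=0: D_i=min(1*2^0,12)=1, bounds=[0,1]
  i=1: D_i=min(1*2^1,12)=2, bounds=[0,2]
  i=2: D_i=min(1*2^2,12)=4, bounds=[0,4]
  i=3: D_i=min(1*2^3,12)=8, bounds=[0,8]
  i=4: D_i=min(1*2^4,12)=12, bounds=[0,12]
  i=5: D_i=min(1*2^5,12)=12, bounds=[0,12]
  i=6: D_i=min(1*2^6,12)=12, bounds=[0,12]

Answer: [0,1] [0,2] [0,4] [0,8] [0,12] [0,12] [0,12]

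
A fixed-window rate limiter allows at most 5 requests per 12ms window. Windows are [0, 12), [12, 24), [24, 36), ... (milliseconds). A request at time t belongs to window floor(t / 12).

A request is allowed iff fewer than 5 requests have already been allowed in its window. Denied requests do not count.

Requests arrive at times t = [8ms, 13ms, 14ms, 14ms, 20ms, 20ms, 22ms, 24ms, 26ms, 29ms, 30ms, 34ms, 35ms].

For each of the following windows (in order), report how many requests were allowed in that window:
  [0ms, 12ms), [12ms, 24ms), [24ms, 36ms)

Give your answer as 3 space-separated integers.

Processing requests:
  req#1 t=8ms (window 0): ALLOW
  req#2 t=13ms (window 1): ALLOW
  req#3 t=14ms (window 1): ALLOW
  req#4 t=14ms (window 1): ALLOW
  req#5 t=20ms (window 1): ALLOW
  req#6 t=20ms (window 1): ALLOW
  req#7 t=22ms (window 1): DENY
  req#8 t=24ms (window 2): ALLOW
  req#9 t=26ms (window 2): ALLOW
  req#10 t=29ms (window 2): ALLOW
  req#11 t=30ms (window 2): ALLOW
  req#12 t=34ms (window 2): ALLOW
  req#13 t=35ms (window 2): DENY

Allowed counts by window: 1 5 5

Answer: 1 5 5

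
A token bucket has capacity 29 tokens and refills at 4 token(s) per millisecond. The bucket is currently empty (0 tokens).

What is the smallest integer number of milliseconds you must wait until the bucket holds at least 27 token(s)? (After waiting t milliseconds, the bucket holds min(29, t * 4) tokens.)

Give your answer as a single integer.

Need t * 4 >= 27, so t >= 27/4.
Smallest integer t = ceil(27/4) = 7.

Answer: 7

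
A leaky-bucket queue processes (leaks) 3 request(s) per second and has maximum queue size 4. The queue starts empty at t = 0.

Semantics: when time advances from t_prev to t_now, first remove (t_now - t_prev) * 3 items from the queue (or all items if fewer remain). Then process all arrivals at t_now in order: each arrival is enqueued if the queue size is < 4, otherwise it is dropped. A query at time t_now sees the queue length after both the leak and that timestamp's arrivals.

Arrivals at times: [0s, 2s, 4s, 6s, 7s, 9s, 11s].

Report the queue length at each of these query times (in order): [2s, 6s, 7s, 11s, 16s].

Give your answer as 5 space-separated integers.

Queue lengths at query times:
  query t=2s: backlog = 1
  query t=6s: backlog = 1
  query t=7s: backlog = 1
  query t=11s: backlog = 1
  query t=16s: backlog = 0

Answer: 1 1 1 1 0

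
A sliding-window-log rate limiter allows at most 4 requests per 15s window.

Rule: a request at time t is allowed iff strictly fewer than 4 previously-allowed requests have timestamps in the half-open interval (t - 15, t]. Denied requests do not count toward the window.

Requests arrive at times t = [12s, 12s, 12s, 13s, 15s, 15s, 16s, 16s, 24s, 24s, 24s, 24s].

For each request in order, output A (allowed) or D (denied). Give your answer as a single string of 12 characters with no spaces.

Answer: AAAADDDDDDDD

Derivation:
Tracking allowed requests in the window:
  req#1 t=12s: ALLOW
  req#2 t=12s: ALLOW
  req#3 t=12s: ALLOW
  req#4 t=13s: ALLOW
  req#5 t=15s: DENY
  req#6 t=15s: DENY
  req#7 t=16s: DENY
  req#8 t=16s: DENY
  req#9 t=24s: DENY
  req#10 t=24s: DENY
  req#11 t=24s: DENY
  req#12 t=24s: DENY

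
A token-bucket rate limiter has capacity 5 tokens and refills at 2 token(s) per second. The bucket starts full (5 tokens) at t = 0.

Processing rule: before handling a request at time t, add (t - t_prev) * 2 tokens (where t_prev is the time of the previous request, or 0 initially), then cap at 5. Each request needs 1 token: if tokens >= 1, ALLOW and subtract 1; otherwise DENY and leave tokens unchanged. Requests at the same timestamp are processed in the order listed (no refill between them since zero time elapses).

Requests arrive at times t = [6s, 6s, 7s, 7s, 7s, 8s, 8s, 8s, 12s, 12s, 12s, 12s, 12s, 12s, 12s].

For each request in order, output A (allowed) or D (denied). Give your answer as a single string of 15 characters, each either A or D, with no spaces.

Answer: AAAAAAAAAAAAADD

Derivation:
Simulating step by step:
  req#1 t=6s: ALLOW
  req#2 t=6s: ALLOW
  req#3 t=7s: ALLOW
  req#4 t=7s: ALLOW
  req#5 t=7s: ALLOW
  req#6 t=8s: ALLOW
  req#7 t=8s: ALLOW
  req#8 t=8s: ALLOW
  req#9 t=12s: ALLOW
  req#10 t=12s: ALLOW
  req#11 t=12s: ALLOW
  req#12 t=12s: ALLOW
  req#13 t=12s: ALLOW
  req#14 t=12s: DENY
  req#15 t=12s: DENY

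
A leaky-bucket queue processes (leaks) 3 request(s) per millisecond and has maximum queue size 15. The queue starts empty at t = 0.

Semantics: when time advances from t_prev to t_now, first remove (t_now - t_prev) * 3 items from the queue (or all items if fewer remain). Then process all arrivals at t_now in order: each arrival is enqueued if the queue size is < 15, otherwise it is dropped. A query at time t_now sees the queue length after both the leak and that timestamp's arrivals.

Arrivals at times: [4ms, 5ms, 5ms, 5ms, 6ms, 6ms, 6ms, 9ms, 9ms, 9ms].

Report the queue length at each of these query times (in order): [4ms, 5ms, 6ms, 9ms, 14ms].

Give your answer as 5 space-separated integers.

Queue lengths at query times:
  query t=4ms: backlog = 1
  query t=5ms: backlog = 3
  query t=6ms: backlog = 3
  query t=9ms: backlog = 3
  query t=14ms: backlog = 0

Answer: 1 3 3 3 0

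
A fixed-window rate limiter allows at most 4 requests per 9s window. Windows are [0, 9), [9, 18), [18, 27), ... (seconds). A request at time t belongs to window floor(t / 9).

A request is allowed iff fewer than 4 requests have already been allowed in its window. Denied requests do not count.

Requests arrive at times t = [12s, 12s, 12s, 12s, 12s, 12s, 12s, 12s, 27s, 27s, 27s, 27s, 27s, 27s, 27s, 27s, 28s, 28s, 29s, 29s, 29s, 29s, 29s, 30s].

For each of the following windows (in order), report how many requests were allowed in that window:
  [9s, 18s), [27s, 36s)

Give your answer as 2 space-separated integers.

Answer: 4 4

Derivation:
Processing requests:
  req#1 t=12s (window 1): ALLOW
  req#2 t=12s (window 1): ALLOW
  req#3 t=12s (window 1): ALLOW
  req#4 t=12s (window 1): ALLOW
  req#5 t=12s (window 1): DENY
  req#6 t=12s (window 1): DENY
  req#7 t=12s (window 1): DENY
  req#8 t=12s (window 1): DENY
  req#9 t=27s (window 3): ALLOW
  req#10 t=27s (window 3): ALLOW
  req#11 t=27s (window 3): ALLOW
  req#12 t=27s (window 3): ALLOW
  req#13 t=27s (window 3): DENY
  req#14 t=27s (window 3): DENY
  req#15 t=27s (window 3): DENY
  req#16 t=27s (window 3): DENY
  req#17 t=28s (window 3): DENY
  req#18 t=28s (window 3): DENY
  req#19 t=29s (window 3): DENY
  req#20 t=29s (window 3): DENY
  req#21 t=29s (window 3): DENY
  req#22 t=29s (window 3): DENY
  req#23 t=29s (window 3): DENY
  req#24 t=30s (window 3): DENY

Allowed counts by window: 4 4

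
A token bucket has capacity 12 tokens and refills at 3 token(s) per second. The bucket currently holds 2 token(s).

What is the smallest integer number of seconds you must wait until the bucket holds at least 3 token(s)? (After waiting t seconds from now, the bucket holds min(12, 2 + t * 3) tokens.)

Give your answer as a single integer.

Need 2 + t * 3 >= 3, so t >= 1/3.
Smallest integer t = ceil(1/3) = 1.

Answer: 1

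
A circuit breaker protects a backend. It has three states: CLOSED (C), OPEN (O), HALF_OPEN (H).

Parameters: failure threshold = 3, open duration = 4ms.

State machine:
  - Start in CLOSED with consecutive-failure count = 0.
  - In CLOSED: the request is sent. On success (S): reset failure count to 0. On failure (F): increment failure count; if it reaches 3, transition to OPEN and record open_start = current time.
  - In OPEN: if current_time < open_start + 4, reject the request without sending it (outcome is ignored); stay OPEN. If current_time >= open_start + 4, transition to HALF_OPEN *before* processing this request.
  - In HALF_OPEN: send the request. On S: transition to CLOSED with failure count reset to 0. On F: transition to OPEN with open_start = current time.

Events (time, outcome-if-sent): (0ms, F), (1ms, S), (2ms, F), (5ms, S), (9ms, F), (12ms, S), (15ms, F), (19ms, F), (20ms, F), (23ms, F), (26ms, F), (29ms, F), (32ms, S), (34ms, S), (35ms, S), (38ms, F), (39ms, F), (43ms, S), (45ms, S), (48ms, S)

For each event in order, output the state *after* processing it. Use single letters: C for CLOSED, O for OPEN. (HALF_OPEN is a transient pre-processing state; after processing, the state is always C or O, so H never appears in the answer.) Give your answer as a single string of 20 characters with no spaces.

State after each event:
  event#1 t=0ms outcome=F: state=CLOSED
  event#2 t=1ms outcome=S: state=CLOSED
  event#3 t=2ms outcome=F: state=CLOSED
  event#4 t=5ms outcome=S: state=CLOSED
  event#5 t=9ms outcome=F: state=CLOSED
  event#6 t=12ms outcome=S: state=CLOSED
  event#7 t=15ms outcome=F: state=CLOSED
  event#8 t=19ms outcome=F: state=CLOSED
  event#9 t=20ms outcome=F: state=OPEN
  event#10 t=23ms outcome=F: state=OPEN
  event#11 t=26ms outcome=F: state=OPEN
  event#12 t=29ms outcome=F: state=OPEN
  event#13 t=32ms outcome=S: state=CLOSED
  event#14 t=34ms outcome=S: state=CLOSED
  event#15 t=35ms outcome=S: state=CLOSED
  event#16 t=38ms outcome=F: state=CLOSED
  event#17 t=39ms outcome=F: state=CLOSED
  event#18 t=43ms outcome=S: state=CLOSED
  event#19 t=45ms outcome=S: state=CLOSED
  event#20 t=48ms outcome=S: state=CLOSED

Answer: CCCCCCCCOOOOCCCCCCCC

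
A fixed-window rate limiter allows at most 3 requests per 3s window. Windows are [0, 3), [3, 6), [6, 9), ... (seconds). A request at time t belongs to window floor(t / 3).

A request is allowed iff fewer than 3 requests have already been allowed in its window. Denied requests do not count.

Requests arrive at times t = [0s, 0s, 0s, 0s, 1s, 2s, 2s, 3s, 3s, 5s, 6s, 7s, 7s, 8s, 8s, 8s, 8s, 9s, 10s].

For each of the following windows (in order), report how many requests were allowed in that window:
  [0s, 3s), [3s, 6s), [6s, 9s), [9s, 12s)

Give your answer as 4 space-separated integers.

Answer: 3 3 3 2

Derivation:
Processing requests:
  req#1 t=0s (window 0): ALLOW
  req#2 t=0s (window 0): ALLOW
  req#3 t=0s (window 0): ALLOW
  req#4 t=0s (window 0): DENY
  req#5 t=1s (window 0): DENY
  req#6 t=2s (window 0): DENY
  req#7 t=2s (window 0): DENY
  req#8 t=3s (window 1): ALLOW
  req#9 t=3s (window 1): ALLOW
  req#10 t=5s (window 1): ALLOW
  req#11 t=6s (window 2): ALLOW
  req#12 t=7s (window 2): ALLOW
  req#13 t=7s (window 2): ALLOW
  req#14 t=8s (window 2): DENY
  req#15 t=8s (window 2): DENY
  req#16 t=8s (window 2): DENY
  req#17 t=8s (window 2): DENY
  req#18 t=9s (window 3): ALLOW
  req#19 t=10s (window 3): ALLOW

Allowed counts by window: 3 3 3 2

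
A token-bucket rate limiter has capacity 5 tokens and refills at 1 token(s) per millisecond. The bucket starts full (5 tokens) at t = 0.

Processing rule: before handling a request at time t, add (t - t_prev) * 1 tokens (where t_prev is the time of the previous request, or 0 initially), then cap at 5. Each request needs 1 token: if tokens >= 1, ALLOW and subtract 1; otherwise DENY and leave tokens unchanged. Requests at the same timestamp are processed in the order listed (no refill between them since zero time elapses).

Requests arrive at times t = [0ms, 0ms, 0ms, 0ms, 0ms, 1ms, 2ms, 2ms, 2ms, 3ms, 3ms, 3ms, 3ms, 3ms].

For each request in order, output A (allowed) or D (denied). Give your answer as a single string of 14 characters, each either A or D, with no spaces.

Answer: AAAAAAADDADDDD

Derivation:
Simulating step by step:
  req#1 t=0ms: ALLOW
  req#2 t=0ms: ALLOW
  req#3 t=0ms: ALLOW
  req#4 t=0ms: ALLOW
  req#5 t=0ms: ALLOW
  req#6 t=1ms: ALLOW
  req#7 t=2ms: ALLOW
  req#8 t=2ms: DENY
  req#9 t=2ms: DENY
  req#10 t=3ms: ALLOW
  req#11 t=3ms: DENY
  req#12 t=3ms: DENY
  req#13 t=3ms: DENY
  req#14 t=3ms: DENY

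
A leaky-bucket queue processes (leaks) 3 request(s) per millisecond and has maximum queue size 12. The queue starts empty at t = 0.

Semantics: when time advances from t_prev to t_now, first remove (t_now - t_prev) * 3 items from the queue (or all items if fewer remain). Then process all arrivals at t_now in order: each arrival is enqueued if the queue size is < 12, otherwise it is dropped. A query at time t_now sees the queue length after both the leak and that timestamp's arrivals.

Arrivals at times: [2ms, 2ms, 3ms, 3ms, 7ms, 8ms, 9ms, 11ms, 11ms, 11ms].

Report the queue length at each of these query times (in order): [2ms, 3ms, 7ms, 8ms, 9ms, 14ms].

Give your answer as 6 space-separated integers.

Answer: 2 2 1 1 1 0

Derivation:
Queue lengths at query times:
  query t=2ms: backlog = 2
  query t=3ms: backlog = 2
  query t=7ms: backlog = 1
  query t=8ms: backlog = 1
  query t=9ms: backlog = 1
  query t=14ms: backlog = 0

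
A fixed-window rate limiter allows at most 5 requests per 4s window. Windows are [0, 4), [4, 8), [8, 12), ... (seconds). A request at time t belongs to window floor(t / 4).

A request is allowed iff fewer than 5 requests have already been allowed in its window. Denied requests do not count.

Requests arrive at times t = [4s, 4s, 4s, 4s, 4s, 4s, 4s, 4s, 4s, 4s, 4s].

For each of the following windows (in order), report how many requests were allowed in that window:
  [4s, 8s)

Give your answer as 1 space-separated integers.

Answer: 5

Derivation:
Processing requests:
  req#1 t=4s (window 1): ALLOW
  req#2 t=4s (window 1): ALLOW
  req#3 t=4s (window 1): ALLOW
  req#4 t=4s (window 1): ALLOW
  req#5 t=4s (window 1): ALLOW
  req#6 t=4s (window 1): DENY
  req#7 t=4s (window 1): DENY
  req#8 t=4s (window 1): DENY
  req#9 t=4s (window 1): DENY
  req#10 t=4s (window 1): DENY
  req#11 t=4s (window 1): DENY

Allowed counts by window: 5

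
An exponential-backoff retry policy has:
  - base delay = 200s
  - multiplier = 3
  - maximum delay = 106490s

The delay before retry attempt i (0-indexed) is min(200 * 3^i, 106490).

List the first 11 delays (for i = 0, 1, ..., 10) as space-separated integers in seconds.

Answer: 200 600 1800 5400 16200 48600 106490 106490 106490 106490 106490

Derivation:
Computing each delay:
  i=0: min(200*3^0, 106490) = 200
  i=1: min(200*3^1, 106490) = 600
  i=2: min(200*3^2, 106490) = 1800
  i=3: min(200*3^3, 106490) = 5400
  i=4: min(200*3^4, 106490) = 16200
  i=5: min(200*3^5, 106490) = 48600
  i=6: min(200*3^6, 106490) = 106490
  i=7: min(200*3^7, 106490) = 106490
  i=8: min(200*3^8, 106490) = 106490
  i=9: min(200*3^9, 106490) = 106490
  i=10: min(200*3^10, 106490) = 106490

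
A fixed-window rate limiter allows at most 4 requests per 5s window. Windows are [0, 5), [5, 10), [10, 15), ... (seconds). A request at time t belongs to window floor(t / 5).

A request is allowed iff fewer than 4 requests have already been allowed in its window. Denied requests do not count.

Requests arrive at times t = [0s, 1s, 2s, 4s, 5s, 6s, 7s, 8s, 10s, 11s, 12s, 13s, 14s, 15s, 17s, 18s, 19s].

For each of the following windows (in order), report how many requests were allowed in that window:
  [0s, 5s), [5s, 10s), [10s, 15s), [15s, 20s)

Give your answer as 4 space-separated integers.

Answer: 4 4 4 4

Derivation:
Processing requests:
  req#1 t=0s (window 0): ALLOW
  req#2 t=1s (window 0): ALLOW
  req#3 t=2s (window 0): ALLOW
  req#4 t=4s (window 0): ALLOW
  req#5 t=5s (window 1): ALLOW
  req#6 t=6s (window 1): ALLOW
  req#7 t=7s (window 1): ALLOW
  req#8 t=8s (window 1): ALLOW
  req#9 t=10s (window 2): ALLOW
  req#10 t=11s (window 2): ALLOW
  req#11 t=12s (window 2): ALLOW
  req#12 t=13s (window 2): ALLOW
  req#13 t=14s (window 2): DENY
  req#14 t=15s (window 3): ALLOW
  req#15 t=17s (window 3): ALLOW
  req#16 t=18s (window 3): ALLOW
  req#17 t=19s (window 3): ALLOW

Allowed counts by window: 4 4 4 4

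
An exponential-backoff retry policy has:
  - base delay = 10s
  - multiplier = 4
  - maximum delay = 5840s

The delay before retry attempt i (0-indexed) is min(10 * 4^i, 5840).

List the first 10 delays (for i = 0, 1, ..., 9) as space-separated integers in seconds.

Answer: 10 40 160 640 2560 5840 5840 5840 5840 5840

Derivation:
Computing each delay:
  i=0: min(10*4^0, 5840) = 10
  i=1: min(10*4^1, 5840) = 40
  i=2: min(10*4^2, 5840) = 160
  i=3: min(10*4^3, 5840) = 640
  i=4: min(10*4^4, 5840) = 2560
  i=5: min(10*4^5, 5840) = 5840
  i=6: min(10*4^6, 5840) = 5840
  i=7: min(10*4^7, 5840) = 5840
  i=8: min(10*4^8, 5840) = 5840
  i=9: min(10*4^9, 5840) = 5840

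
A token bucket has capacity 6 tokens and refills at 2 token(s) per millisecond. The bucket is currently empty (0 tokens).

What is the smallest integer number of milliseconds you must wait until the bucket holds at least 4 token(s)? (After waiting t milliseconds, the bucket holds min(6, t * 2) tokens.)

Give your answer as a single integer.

Answer: 2

Derivation:
Need t * 2 >= 4, so t >= 4/2.
Smallest integer t = ceil(4/2) = 2.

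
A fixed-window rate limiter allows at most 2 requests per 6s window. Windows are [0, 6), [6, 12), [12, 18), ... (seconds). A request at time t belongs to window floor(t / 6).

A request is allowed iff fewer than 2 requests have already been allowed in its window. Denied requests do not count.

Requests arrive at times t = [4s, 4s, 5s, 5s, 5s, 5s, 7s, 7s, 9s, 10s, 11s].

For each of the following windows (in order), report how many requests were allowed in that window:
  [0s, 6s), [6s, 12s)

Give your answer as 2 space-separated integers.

Processing requests:
  req#1 t=4s (window 0): ALLOW
  req#2 t=4s (window 0): ALLOW
  req#3 t=5s (window 0): DENY
  req#4 t=5s (window 0): DENY
  req#5 t=5s (window 0): DENY
  req#6 t=5s (window 0): DENY
  req#7 t=7s (window 1): ALLOW
  req#8 t=7s (window 1): ALLOW
  req#9 t=9s (window 1): DENY
  req#10 t=10s (window 1): DENY
  req#11 t=11s (window 1): DENY

Allowed counts by window: 2 2

Answer: 2 2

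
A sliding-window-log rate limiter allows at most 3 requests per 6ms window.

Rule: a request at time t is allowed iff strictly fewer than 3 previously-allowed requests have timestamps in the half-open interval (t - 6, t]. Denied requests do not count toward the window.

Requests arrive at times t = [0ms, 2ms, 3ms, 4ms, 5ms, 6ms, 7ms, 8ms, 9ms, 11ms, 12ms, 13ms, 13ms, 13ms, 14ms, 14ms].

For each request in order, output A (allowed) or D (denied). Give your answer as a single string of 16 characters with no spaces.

Tracking allowed requests in the window:
  req#1 t=0ms: ALLOW
  req#2 t=2ms: ALLOW
  req#3 t=3ms: ALLOW
  req#4 t=4ms: DENY
  req#5 t=5ms: DENY
  req#6 t=6ms: ALLOW
  req#7 t=7ms: DENY
  req#8 t=8ms: ALLOW
  req#9 t=9ms: ALLOW
  req#10 t=11ms: DENY
  req#11 t=12ms: ALLOW
  req#12 t=13ms: DENY
  req#13 t=13ms: DENY
  req#14 t=13ms: DENY
  req#15 t=14ms: ALLOW
  req#16 t=14ms: DENY

Answer: AAADDADAADADDDAD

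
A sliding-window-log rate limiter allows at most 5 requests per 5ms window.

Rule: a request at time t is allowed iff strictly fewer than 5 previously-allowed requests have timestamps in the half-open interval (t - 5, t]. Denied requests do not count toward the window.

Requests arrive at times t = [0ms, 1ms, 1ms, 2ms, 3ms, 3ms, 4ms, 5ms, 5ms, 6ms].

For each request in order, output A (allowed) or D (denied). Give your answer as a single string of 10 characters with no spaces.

Answer: AAAAADDADA

Derivation:
Tracking allowed requests in the window:
  req#1 t=0ms: ALLOW
  req#2 t=1ms: ALLOW
  req#3 t=1ms: ALLOW
  req#4 t=2ms: ALLOW
  req#5 t=3ms: ALLOW
  req#6 t=3ms: DENY
  req#7 t=4ms: DENY
  req#8 t=5ms: ALLOW
  req#9 t=5ms: DENY
  req#10 t=6ms: ALLOW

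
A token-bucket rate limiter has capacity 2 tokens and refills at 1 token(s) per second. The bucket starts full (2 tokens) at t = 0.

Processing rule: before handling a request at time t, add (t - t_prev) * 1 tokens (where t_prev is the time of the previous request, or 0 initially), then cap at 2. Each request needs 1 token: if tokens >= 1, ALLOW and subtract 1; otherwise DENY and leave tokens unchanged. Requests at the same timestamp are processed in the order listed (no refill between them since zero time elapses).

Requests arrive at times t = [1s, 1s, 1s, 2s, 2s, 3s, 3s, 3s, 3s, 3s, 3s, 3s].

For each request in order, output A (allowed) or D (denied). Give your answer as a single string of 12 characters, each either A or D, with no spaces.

Answer: AADADADDDDDD

Derivation:
Simulating step by step:
  req#1 t=1s: ALLOW
  req#2 t=1s: ALLOW
  req#3 t=1s: DENY
  req#4 t=2s: ALLOW
  req#5 t=2s: DENY
  req#6 t=3s: ALLOW
  req#7 t=3s: DENY
  req#8 t=3s: DENY
  req#9 t=3s: DENY
  req#10 t=3s: DENY
  req#11 t=3s: DENY
  req#12 t=3s: DENY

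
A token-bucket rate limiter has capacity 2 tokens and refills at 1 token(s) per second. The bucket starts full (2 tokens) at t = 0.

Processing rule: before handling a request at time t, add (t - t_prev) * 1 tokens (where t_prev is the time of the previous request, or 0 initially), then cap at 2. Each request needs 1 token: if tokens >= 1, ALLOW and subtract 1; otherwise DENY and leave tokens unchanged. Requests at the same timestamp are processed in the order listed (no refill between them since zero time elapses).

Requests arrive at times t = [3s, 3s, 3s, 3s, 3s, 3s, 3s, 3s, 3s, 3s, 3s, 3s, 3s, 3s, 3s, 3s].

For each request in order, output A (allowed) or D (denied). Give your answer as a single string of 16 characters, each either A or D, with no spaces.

Simulating step by step:
  req#1 t=3s: ALLOW
  req#2 t=3s: ALLOW
  req#3 t=3s: DENY
  req#4 t=3s: DENY
  req#5 t=3s: DENY
  req#6 t=3s: DENY
  req#7 t=3s: DENY
  req#8 t=3s: DENY
  req#9 t=3s: DENY
  req#10 t=3s: DENY
  req#11 t=3s: DENY
  req#12 t=3s: DENY
  req#13 t=3s: DENY
  req#14 t=3s: DENY
  req#15 t=3s: DENY
  req#16 t=3s: DENY

Answer: AADDDDDDDDDDDDDD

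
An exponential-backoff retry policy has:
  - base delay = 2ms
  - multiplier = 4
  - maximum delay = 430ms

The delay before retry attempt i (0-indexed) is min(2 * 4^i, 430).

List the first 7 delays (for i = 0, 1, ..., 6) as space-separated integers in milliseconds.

Computing each delay:
  i=0: min(2*4^0, 430) = 2
  i=1: min(2*4^1, 430) = 8
  i=2: min(2*4^2, 430) = 32
  i=3: min(2*4^3, 430) = 128
  i=4: min(2*4^4, 430) = 430
  i=5: min(2*4^5, 430) = 430
  i=6: min(2*4^6, 430) = 430

Answer: 2 8 32 128 430 430 430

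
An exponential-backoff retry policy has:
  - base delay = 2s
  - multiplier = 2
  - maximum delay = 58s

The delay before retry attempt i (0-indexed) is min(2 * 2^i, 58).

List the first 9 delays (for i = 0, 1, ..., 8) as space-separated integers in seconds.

Answer: 2 4 8 16 32 58 58 58 58

Derivation:
Computing each delay:
  i=0: min(2*2^0, 58) = 2
  i=1: min(2*2^1, 58) = 4
  i=2: min(2*2^2, 58) = 8
  i=3: min(2*2^3, 58) = 16
  i=4: min(2*2^4, 58) = 32
  i=5: min(2*2^5, 58) = 58
  i=6: min(2*2^6, 58) = 58
  i=7: min(2*2^7, 58) = 58
  i=8: min(2*2^8, 58) = 58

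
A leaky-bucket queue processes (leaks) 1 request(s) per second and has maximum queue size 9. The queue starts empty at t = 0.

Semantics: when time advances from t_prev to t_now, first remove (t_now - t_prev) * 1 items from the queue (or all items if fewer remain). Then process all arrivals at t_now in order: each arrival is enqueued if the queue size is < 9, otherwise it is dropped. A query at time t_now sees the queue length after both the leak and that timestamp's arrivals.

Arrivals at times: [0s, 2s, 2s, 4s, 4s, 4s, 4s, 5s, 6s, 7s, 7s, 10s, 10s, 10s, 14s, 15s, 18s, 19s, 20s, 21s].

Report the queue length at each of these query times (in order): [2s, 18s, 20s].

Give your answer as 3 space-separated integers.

Answer: 2 1 1

Derivation:
Queue lengths at query times:
  query t=2s: backlog = 2
  query t=18s: backlog = 1
  query t=20s: backlog = 1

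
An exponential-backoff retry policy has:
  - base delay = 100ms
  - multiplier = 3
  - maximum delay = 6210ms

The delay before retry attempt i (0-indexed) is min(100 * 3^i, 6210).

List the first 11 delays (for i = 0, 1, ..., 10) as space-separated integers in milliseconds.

Answer: 100 300 900 2700 6210 6210 6210 6210 6210 6210 6210

Derivation:
Computing each delay:
  i=0: min(100*3^0, 6210) = 100
  i=1: min(100*3^1, 6210) = 300
  i=2: min(100*3^2, 6210) = 900
  i=3: min(100*3^3, 6210) = 2700
  i=4: min(100*3^4, 6210) = 6210
  i=5: min(100*3^5, 6210) = 6210
  i=6: min(100*3^6, 6210) = 6210
  i=7: min(100*3^7, 6210) = 6210
  i=8: min(100*3^8, 6210) = 6210
  i=9: min(100*3^9, 6210) = 6210
  i=10: min(100*3^10, 6210) = 6210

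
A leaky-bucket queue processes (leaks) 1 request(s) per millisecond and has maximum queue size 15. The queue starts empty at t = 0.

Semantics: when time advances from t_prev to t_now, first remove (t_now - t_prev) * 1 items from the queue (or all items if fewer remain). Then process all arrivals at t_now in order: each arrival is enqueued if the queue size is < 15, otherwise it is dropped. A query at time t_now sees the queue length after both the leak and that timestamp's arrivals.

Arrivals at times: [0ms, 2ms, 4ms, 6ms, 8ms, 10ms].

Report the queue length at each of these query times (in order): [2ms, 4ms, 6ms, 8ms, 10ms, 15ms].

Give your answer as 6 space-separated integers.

Queue lengths at query times:
  query t=2ms: backlog = 1
  query t=4ms: backlog = 1
  query t=6ms: backlog = 1
  query t=8ms: backlog = 1
  query t=10ms: backlog = 1
  query t=15ms: backlog = 0

Answer: 1 1 1 1 1 0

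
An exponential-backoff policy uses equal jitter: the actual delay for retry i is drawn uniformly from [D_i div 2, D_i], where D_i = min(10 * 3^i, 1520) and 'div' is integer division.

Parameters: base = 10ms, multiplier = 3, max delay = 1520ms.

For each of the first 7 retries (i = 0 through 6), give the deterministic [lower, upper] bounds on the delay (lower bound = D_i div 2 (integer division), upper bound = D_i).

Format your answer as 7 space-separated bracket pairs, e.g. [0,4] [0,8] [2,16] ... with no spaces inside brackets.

Answer: [5,10] [15,30] [45,90] [135,270] [405,810] [760,1520] [760,1520]

Derivation:
Computing bounds per retry:
  i=0: D_i=min(10*3^0,1520)=10, bounds=[5,10]
  i=1: D_i=min(10*3^1,1520)=30, bounds=[15,30]
  i=2: D_i=min(10*3^2,1520)=90, bounds=[45,90]
  i=3: D_i=min(10*3^3,1520)=270, bounds=[135,270]
  i=4: D_i=min(10*3^4,1520)=810, bounds=[405,810]
  i=5: D_i=min(10*3^5,1520)=1520, bounds=[760,1520]
  i=6: D_i=min(10*3^6,1520)=1520, bounds=[760,1520]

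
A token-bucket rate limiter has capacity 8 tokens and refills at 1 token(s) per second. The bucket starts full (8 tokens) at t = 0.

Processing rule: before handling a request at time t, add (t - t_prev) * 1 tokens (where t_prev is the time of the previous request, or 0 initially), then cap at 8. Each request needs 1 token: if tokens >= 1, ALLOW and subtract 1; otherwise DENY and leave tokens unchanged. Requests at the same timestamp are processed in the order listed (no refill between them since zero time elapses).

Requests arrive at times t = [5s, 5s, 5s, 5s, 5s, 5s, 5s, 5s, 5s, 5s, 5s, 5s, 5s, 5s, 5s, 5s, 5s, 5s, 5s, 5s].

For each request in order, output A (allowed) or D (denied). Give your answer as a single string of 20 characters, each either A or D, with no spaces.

Answer: AAAAAAAADDDDDDDDDDDD

Derivation:
Simulating step by step:
  req#1 t=5s: ALLOW
  req#2 t=5s: ALLOW
  req#3 t=5s: ALLOW
  req#4 t=5s: ALLOW
  req#5 t=5s: ALLOW
  req#6 t=5s: ALLOW
  req#7 t=5s: ALLOW
  req#8 t=5s: ALLOW
  req#9 t=5s: DENY
  req#10 t=5s: DENY
  req#11 t=5s: DENY
  req#12 t=5s: DENY
  req#13 t=5s: DENY
  req#14 t=5s: DENY
  req#15 t=5s: DENY
  req#16 t=5s: DENY
  req#17 t=5s: DENY
  req#18 t=5s: DENY
  req#19 t=5s: DENY
  req#20 t=5s: DENY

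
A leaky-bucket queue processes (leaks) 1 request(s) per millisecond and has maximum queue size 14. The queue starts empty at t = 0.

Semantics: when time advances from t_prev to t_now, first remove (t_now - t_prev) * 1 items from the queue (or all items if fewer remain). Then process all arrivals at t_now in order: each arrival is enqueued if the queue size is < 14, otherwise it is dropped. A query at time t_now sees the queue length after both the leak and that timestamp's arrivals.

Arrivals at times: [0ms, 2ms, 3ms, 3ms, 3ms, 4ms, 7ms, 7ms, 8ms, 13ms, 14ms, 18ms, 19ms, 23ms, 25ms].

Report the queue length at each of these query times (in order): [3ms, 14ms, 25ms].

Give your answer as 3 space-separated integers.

Answer: 3 1 1

Derivation:
Queue lengths at query times:
  query t=3ms: backlog = 3
  query t=14ms: backlog = 1
  query t=25ms: backlog = 1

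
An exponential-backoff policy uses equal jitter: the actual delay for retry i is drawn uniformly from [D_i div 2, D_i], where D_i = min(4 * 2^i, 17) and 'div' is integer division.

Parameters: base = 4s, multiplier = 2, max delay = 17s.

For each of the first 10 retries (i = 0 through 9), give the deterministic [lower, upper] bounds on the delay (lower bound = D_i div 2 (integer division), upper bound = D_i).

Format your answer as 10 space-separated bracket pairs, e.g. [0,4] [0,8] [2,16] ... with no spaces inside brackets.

Answer: [2,4] [4,8] [8,16] [8,17] [8,17] [8,17] [8,17] [8,17] [8,17] [8,17]

Derivation:
Computing bounds per retry:
  i=0: D_i=min(4*2^0,17)=4, bounds=[2,4]
  i=1: D_i=min(4*2^1,17)=8, bounds=[4,8]
  i=2: D_i=min(4*2^2,17)=16, bounds=[8,16]
  i=3: D_i=min(4*2^3,17)=17, bounds=[8,17]
  i=4: D_i=min(4*2^4,17)=17, bounds=[8,17]
  i=5: D_i=min(4*2^5,17)=17, bounds=[8,17]
  i=6: D_i=min(4*2^6,17)=17, bounds=[8,17]
  i=7: D_i=min(4*2^7,17)=17, bounds=[8,17]
  i=8: D_i=min(4*2^8,17)=17, bounds=[8,17]
  i=9: D_i=min(4*2^9,17)=17, bounds=[8,17]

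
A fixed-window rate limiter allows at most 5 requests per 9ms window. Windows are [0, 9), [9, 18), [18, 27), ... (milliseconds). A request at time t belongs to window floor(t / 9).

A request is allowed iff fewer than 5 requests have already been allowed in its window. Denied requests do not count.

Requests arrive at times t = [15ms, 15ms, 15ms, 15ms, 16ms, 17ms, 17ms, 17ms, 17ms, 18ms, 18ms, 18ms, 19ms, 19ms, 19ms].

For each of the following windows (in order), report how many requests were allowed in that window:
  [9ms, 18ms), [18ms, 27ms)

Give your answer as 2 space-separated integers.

Processing requests:
  req#1 t=15ms (window 1): ALLOW
  req#2 t=15ms (window 1): ALLOW
  req#3 t=15ms (window 1): ALLOW
  req#4 t=15ms (window 1): ALLOW
  req#5 t=16ms (window 1): ALLOW
  req#6 t=17ms (window 1): DENY
  req#7 t=17ms (window 1): DENY
  req#8 t=17ms (window 1): DENY
  req#9 t=17ms (window 1): DENY
  req#10 t=18ms (window 2): ALLOW
  req#11 t=18ms (window 2): ALLOW
  req#12 t=18ms (window 2): ALLOW
  req#13 t=19ms (window 2): ALLOW
  req#14 t=19ms (window 2): ALLOW
  req#15 t=19ms (window 2): DENY

Allowed counts by window: 5 5

Answer: 5 5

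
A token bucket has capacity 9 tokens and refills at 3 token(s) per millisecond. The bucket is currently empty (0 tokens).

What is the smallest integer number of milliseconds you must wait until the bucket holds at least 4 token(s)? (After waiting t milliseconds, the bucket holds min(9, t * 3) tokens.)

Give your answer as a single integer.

Answer: 2

Derivation:
Need t * 3 >= 4, so t >= 4/3.
Smallest integer t = ceil(4/3) = 2.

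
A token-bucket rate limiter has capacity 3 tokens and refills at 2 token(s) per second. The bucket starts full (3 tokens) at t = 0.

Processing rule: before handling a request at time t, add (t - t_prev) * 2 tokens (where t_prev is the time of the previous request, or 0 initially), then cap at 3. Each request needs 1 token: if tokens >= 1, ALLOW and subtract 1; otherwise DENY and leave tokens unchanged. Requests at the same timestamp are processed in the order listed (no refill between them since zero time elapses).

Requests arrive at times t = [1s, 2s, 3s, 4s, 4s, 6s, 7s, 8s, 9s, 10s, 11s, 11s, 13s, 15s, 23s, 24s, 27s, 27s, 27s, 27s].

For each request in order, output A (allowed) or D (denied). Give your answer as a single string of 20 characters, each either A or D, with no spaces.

Answer: AAAAAAAAAAAAAAAAAAAD

Derivation:
Simulating step by step:
  req#1 t=1s: ALLOW
  req#2 t=2s: ALLOW
  req#3 t=3s: ALLOW
  req#4 t=4s: ALLOW
  req#5 t=4s: ALLOW
  req#6 t=6s: ALLOW
  req#7 t=7s: ALLOW
  req#8 t=8s: ALLOW
  req#9 t=9s: ALLOW
  req#10 t=10s: ALLOW
  req#11 t=11s: ALLOW
  req#12 t=11s: ALLOW
  req#13 t=13s: ALLOW
  req#14 t=15s: ALLOW
  req#15 t=23s: ALLOW
  req#16 t=24s: ALLOW
  req#17 t=27s: ALLOW
  req#18 t=27s: ALLOW
  req#19 t=27s: ALLOW
  req#20 t=27s: DENY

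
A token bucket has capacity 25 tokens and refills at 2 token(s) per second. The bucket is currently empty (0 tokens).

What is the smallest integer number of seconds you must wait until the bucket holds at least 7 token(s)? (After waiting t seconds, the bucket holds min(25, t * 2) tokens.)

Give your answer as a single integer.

Need t * 2 >= 7, so t >= 7/2.
Smallest integer t = ceil(7/2) = 4.

Answer: 4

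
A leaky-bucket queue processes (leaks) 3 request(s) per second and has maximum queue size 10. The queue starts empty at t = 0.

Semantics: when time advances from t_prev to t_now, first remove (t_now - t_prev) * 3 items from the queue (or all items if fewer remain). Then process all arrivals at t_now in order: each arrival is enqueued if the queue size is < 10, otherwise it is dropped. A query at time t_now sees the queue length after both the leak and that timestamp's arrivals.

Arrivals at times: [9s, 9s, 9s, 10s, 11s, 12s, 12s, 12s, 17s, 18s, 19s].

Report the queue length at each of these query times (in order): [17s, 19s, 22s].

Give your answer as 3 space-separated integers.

Queue lengths at query times:
  query t=17s: backlog = 1
  query t=19s: backlog = 1
  query t=22s: backlog = 0

Answer: 1 1 0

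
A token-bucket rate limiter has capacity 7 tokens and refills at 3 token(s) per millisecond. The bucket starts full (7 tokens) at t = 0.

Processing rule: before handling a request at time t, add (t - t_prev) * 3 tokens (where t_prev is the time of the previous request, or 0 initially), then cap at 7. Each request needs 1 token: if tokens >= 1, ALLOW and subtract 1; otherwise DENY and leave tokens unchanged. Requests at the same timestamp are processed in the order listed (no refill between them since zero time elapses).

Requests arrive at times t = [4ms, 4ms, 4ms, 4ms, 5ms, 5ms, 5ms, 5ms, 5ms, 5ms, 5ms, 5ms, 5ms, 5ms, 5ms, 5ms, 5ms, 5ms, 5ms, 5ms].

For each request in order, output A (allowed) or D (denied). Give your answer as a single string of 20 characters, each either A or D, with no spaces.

Answer: AAAAAAAAAADDDDDDDDDD

Derivation:
Simulating step by step:
  req#1 t=4ms: ALLOW
  req#2 t=4ms: ALLOW
  req#3 t=4ms: ALLOW
  req#4 t=4ms: ALLOW
  req#5 t=5ms: ALLOW
  req#6 t=5ms: ALLOW
  req#7 t=5ms: ALLOW
  req#8 t=5ms: ALLOW
  req#9 t=5ms: ALLOW
  req#10 t=5ms: ALLOW
  req#11 t=5ms: DENY
  req#12 t=5ms: DENY
  req#13 t=5ms: DENY
  req#14 t=5ms: DENY
  req#15 t=5ms: DENY
  req#16 t=5ms: DENY
  req#17 t=5ms: DENY
  req#18 t=5ms: DENY
  req#19 t=5ms: DENY
  req#20 t=5ms: DENY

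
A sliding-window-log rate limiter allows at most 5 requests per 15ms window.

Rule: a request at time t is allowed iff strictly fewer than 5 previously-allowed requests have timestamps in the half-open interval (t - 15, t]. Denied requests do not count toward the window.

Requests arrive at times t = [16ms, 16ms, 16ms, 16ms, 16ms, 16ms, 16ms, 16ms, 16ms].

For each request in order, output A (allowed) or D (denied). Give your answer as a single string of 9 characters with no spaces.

Tracking allowed requests in the window:
  req#1 t=16ms: ALLOW
  req#2 t=16ms: ALLOW
  req#3 t=16ms: ALLOW
  req#4 t=16ms: ALLOW
  req#5 t=16ms: ALLOW
  req#6 t=16ms: DENY
  req#7 t=16ms: DENY
  req#8 t=16ms: DENY
  req#9 t=16ms: DENY

Answer: AAAAADDDD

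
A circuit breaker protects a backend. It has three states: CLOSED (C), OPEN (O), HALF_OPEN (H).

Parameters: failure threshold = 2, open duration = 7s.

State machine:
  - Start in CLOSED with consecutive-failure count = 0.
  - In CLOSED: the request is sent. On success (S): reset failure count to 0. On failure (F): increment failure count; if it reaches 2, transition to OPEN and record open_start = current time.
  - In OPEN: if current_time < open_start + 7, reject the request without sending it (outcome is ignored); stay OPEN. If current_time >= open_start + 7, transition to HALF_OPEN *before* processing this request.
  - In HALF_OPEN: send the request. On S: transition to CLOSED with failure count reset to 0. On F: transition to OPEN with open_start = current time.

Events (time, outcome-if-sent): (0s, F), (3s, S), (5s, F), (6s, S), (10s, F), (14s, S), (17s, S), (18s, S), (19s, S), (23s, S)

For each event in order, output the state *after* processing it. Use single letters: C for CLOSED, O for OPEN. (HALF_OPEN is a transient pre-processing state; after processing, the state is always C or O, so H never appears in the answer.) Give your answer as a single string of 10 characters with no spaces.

Answer: CCCCCCCCCC

Derivation:
State after each event:
  event#1 t=0s outcome=F: state=CLOSED
  event#2 t=3s outcome=S: state=CLOSED
  event#3 t=5s outcome=F: state=CLOSED
  event#4 t=6s outcome=S: state=CLOSED
  event#5 t=10s outcome=F: state=CLOSED
  event#6 t=14s outcome=S: state=CLOSED
  event#7 t=17s outcome=S: state=CLOSED
  event#8 t=18s outcome=S: state=CLOSED
  event#9 t=19s outcome=S: state=CLOSED
  event#10 t=23s outcome=S: state=CLOSED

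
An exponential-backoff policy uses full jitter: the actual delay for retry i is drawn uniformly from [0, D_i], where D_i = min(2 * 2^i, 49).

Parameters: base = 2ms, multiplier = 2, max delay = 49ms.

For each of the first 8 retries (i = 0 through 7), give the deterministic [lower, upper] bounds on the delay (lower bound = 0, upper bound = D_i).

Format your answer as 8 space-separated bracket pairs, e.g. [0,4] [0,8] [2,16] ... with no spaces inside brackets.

Answer: [0,2] [0,4] [0,8] [0,16] [0,32] [0,49] [0,49] [0,49]

Derivation:
Computing bounds per retry:
  i=0: D_i=min(2*2^0,49)=2, bounds=[0,2]
  i=1: D_i=min(2*2^1,49)=4, bounds=[0,4]
  i=2: D_i=min(2*2^2,49)=8, bounds=[0,8]
  i=3: D_i=min(2*2^3,49)=16, bounds=[0,16]
  i=4: D_i=min(2*2^4,49)=32, bounds=[0,32]
  i=5: D_i=min(2*2^5,49)=49, bounds=[0,49]
  i=6: D_i=min(2*2^6,49)=49, bounds=[0,49]
  i=7: D_i=min(2*2^7,49)=49, bounds=[0,49]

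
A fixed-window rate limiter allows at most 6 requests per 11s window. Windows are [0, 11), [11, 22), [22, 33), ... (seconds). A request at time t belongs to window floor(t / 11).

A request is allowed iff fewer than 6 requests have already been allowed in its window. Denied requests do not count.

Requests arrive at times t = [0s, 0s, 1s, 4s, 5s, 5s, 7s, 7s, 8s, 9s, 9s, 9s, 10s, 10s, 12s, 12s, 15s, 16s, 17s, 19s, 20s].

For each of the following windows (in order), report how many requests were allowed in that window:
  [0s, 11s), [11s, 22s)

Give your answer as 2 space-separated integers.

Processing requests:
  req#1 t=0s (window 0): ALLOW
  req#2 t=0s (window 0): ALLOW
  req#3 t=1s (window 0): ALLOW
  req#4 t=4s (window 0): ALLOW
  req#5 t=5s (window 0): ALLOW
  req#6 t=5s (window 0): ALLOW
  req#7 t=7s (window 0): DENY
  req#8 t=7s (window 0): DENY
  req#9 t=8s (window 0): DENY
  req#10 t=9s (window 0): DENY
  req#11 t=9s (window 0): DENY
  req#12 t=9s (window 0): DENY
  req#13 t=10s (window 0): DENY
  req#14 t=10s (window 0): DENY
  req#15 t=12s (window 1): ALLOW
  req#16 t=12s (window 1): ALLOW
  req#17 t=15s (window 1): ALLOW
  req#18 t=16s (window 1): ALLOW
  req#19 t=17s (window 1): ALLOW
  req#20 t=19s (window 1): ALLOW
  req#21 t=20s (window 1): DENY

Allowed counts by window: 6 6

Answer: 6 6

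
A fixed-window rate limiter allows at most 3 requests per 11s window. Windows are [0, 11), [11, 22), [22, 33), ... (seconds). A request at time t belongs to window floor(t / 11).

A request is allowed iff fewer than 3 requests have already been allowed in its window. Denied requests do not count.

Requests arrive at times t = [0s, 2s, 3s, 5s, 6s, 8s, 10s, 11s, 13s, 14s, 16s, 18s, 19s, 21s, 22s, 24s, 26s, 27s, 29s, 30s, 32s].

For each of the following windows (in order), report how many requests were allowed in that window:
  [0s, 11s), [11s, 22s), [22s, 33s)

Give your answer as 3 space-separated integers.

Processing requests:
  req#1 t=0s (window 0): ALLOW
  req#2 t=2s (window 0): ALLOW
  req#3 t=3s (window 0): ALLOW
  req#4 t=5s (window 0): DENY
  req#5 t=6s (window 0): DENY
  req#6 t=8s (window 0): DENY
  req#7 t=10s (window 0): DENY
  req#8 t=11s (window 1): ALLOW
  req#9 t=13s (window 1): ALLOW
  req#10 t=14s (window 1): ALLOW
  req#11 t=16s (window 1): DENY
  req#12 t=18s (window 1): DENY
  req#13 t=19s (window 1): DENY
  req#14 t=21s (window 1): DENY
  req#15 t=22s (window 2): ALLOW
  req#16 t=24s (window 2): ALLOW
  req#17 t=26s (window 2): ALLOW
  req#18 t=27s (window 2): DENY
  req#19 t=29s (window 2): DENY
  req#20 t=30s (window 2): DENY
  req#21 t=32s (window 2): DENY

Allowed counts by window: 3 3 3

Answer: 3 3 3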